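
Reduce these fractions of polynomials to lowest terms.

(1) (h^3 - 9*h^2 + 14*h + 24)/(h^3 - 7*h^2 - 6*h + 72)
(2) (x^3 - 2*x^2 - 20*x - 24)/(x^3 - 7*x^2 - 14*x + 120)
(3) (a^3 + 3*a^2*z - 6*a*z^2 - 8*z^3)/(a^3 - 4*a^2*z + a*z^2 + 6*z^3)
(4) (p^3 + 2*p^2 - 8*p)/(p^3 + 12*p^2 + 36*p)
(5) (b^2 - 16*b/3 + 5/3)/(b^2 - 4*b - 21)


(1) = (h + 1)/(h + 3)
(2) = (x^2 + 4*x + 4)/(x^2 - x - 20)
(3) = (-a - 4*z)/(-a + 3*z)
(4) = (p^2 + 2*p - 8)/(p^2 + 12*p + 36)
(5) = (3*b^2 - 16*b + 5)/(3*b^2 - 12*b - 63)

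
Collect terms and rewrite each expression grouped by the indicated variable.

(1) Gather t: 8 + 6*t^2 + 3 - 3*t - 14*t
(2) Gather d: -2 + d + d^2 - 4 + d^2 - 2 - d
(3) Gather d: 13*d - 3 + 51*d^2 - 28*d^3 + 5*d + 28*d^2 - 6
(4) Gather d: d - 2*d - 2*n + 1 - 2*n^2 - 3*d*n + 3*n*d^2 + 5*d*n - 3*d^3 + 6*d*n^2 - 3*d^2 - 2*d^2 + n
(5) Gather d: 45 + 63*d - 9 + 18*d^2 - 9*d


(1) = 6*t^2 - 17*t + 11
(2) = 2*d^2 - 8
(3) = -28*d^3 + 79*d^2 + 18*d - 9
(4) = -3*d^3 + d^2*(3*n - 5) + d*(6*n^2 + 2*n - 1) - 2*n^2 - n + 1
(5) = 18*d^2 + 54*d + 36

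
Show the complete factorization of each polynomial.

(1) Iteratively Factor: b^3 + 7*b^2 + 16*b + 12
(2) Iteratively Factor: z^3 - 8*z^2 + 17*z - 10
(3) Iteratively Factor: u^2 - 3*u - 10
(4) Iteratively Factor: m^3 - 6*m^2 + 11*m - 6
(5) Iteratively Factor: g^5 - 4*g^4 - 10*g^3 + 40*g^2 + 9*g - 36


(1) = (b + 2)*(b^2 + 5*b + 6) = (b + 2)*(b + 3)*(b + 2)
(2) = (z - 5)*(z^2 - 3*z + 2) = (z - 5)*(z - 1)*(z - 2)
(3) = (u - 5)*(u + 2)
(4) = (m - 1)*(m^2 - 5*m + 6) = (m - 2)*(m - 1)*(m - 3)
(5) = (g + 3)*(g^4 - 7*g^3 + 11*g^2 + 7*g - 12) = (g - 4)*(g + 3)*(g^3 - 3*g^2 - g + 3) = (g - 4)*(g - 1)*(g + 3)*(g^2 - 2*g - 3) = (g - 4)*(g - 1)*(g + 1)*(g + 3)*(g - 3)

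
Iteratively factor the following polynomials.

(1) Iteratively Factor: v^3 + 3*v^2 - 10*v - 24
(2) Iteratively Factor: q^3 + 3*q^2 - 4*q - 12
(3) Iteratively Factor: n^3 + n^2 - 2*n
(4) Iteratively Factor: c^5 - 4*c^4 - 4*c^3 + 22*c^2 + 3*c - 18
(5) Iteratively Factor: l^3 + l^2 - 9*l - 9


(1) = (v - 3)*(v^2 + 6*v + 8) = (v - 3)*(v + 4)*(v + 2)
(2) = (q + 3)*(q^2 - 4) = (q - 2)*(q + 3)*(q + 2)
(3) = (n - 1)*(n^2 + 2*n) = (n - 1)*(n + 2)*(n)
(4) = (c + 2)*(c^4 - 6*c^3 + 8*c^2 + 6*c - 9) = (c - 3)*(c + 2)*(c^3 - 3*c^2 - c + 3) = (c - 3)^2*(c + 2)*(c^2 - 1) = (c - 3)^2*(c - 1)*(c + 2)*(c + 1)
(5) = (l - 3)*(l^2 + 4*l + 3) = (l - 3)*(l + 1)*(l + 3)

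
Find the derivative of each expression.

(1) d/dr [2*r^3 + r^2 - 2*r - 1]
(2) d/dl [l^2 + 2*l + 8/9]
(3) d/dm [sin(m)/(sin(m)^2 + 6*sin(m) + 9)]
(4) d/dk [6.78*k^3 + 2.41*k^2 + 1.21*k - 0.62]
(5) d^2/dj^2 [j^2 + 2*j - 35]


(1) = 6*r^2 + 2*r - 2
(2) = 2*l + 2
(3) = (3 - sin(m))*cos(m)/(sin(m) + 3)^3
(4) = 20.34*k^2 + 4.82*k + 1.21
(5) = 2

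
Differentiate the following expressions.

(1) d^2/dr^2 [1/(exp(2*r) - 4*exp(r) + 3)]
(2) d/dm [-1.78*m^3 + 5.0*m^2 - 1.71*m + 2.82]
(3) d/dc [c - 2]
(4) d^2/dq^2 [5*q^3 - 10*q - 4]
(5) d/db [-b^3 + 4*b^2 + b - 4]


(1) = 4*((1 - exp(r))*(exp(2*r) - 4*exp(r) + 3) + 2*(exp(r) - 2)^2*exp(r))*exp(r)/(exp(2*r) - 4*exp(r) + 3)^3
(2) = -5.34*m^2 + 10.0*m - 1.71
(3) = 1
(4) = 30*q
(5) = -3*b^2 + 8*b + 1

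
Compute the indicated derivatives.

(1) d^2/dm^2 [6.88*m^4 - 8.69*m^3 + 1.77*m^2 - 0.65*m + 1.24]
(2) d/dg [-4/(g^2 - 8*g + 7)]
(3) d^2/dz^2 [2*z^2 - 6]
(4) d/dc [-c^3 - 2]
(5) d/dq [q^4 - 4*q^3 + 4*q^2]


(1) = 82.56*m^2 - 52.14*m + 3.54
(2) = 8*(g - 4)/(g^2 - 8*g + 7)^2
(3) = 4
(4) = -3*c^2
(5) = 4*q*(q^2 - 3*q + 2)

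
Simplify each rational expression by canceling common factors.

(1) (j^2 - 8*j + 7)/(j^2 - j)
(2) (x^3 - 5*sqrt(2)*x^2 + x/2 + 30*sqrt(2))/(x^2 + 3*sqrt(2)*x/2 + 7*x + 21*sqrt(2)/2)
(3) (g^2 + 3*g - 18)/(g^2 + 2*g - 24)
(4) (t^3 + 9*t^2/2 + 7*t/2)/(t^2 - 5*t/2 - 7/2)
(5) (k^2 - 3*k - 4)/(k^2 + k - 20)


(1) = (j - 7)/j
(2) = (4*x^2 - 26*sqrt(2)*x + 80)/(4*x + 28)
(3) = (g - 3)/(g - 4)
(4) = (2*t^2 + 7*t)/(2*t - 7)
(5) = (k + 1)/(k + 5)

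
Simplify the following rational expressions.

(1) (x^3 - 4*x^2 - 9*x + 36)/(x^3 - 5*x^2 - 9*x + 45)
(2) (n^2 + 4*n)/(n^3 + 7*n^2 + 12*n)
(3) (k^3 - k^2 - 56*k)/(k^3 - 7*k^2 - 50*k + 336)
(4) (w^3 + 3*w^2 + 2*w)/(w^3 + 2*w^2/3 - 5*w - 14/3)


(1) = (x - 4)/(x - 5)
(2) = 1/(n + 3)
(3) = k/(k - 6)
(4) = 3*w/(3*w - 7)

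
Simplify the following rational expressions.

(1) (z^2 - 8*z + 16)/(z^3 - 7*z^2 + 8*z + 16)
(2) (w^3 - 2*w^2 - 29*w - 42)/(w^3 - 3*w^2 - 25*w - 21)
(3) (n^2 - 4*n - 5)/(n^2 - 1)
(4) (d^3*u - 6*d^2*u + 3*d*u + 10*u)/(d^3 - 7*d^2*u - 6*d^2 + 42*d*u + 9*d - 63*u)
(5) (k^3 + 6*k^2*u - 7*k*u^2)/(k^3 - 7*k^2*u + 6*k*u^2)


(1) = 1/(z + 1)
(2) = (w + 2)/(w + 1)
(3) = (n - 5)/(n - 1)
(4) = (-d^3*u + 6*d^2*u - 3*d*u - 10*u)/(-d^3 + 7*d^2*u + 6*d^2 - 42*d*u - 9*d + 63*u)
(5) = (-k - 7*u)/(-k + 6*u)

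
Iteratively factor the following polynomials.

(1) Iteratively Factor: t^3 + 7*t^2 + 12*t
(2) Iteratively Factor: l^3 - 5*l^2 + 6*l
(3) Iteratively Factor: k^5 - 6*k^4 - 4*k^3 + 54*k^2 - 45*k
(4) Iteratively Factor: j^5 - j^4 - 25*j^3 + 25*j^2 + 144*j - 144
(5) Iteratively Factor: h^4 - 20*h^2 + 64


(1) = (t)*(t^2 + 7*t + 12) = t*(t + 4)*(t + 3)
(2) = (l)*(l^2 - 5*l + 6) = l*(l - 2)*(l - 3)
(3) = (k - 5)*(k^4 - k^3 - 9*k^2 + 9*k) = (k - 5)*(k + 3)*(k^3 - 4*k^2 + 3*k) = k*(k - 5)*(k + 3)*(k^2 - 4*k + 3) = k*(k - 5)*(k - 1)*(k + 3)*(k - 3)
(4) = (j - 4)*(j^4 + 3*j^3 - 13*j^2 - 27*j + 36) = (j - 4)*(j - 1)*(j^3 + 4*j^2 - 9*j - 36) = (j - 4)*(j - 1)*(j + 3)*(j^2 + j - 12) = (j - 4)*(j - 1)*(j + 3)*(j + 4)*(j - 3)
(5) = (h - 4)*(h^3 + 4*h^2 - 4*h - 16) = (h - 4)*(h + 2)*(h^2 + 2*h - 8) = (h - 4)*(h + 2)*(h + 4)*(h - 2)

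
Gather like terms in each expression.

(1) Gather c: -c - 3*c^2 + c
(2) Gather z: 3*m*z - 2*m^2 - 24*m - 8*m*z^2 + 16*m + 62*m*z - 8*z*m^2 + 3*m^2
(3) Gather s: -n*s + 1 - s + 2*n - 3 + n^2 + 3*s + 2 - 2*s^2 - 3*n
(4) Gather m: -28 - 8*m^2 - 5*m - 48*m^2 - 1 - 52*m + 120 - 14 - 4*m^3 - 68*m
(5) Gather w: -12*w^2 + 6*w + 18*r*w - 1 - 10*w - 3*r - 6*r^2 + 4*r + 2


(1) = -3*c^2
(2) = m^2 - 8*m*z^2 - 8*m + z*(-8*m^2 + 65*m)
(3) = n^2 - n - 2*s^2 + s*(2 - n)
(4) = -4*m^3 - 56*m^2 - 125*m + 77
(5) = -6*r^2 + r - 12*w^2 + w*(18*r - 4) + 1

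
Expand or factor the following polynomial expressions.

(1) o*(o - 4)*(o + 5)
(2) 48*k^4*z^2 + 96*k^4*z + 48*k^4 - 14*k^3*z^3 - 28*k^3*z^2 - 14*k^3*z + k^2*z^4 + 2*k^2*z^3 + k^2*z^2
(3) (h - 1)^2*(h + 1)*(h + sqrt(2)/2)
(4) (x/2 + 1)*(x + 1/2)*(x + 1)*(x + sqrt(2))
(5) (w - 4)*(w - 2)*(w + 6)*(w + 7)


(1) = o^3 + o^2 - 20*o
(2) = (-8*k + z)*(-6*k + z)*(k*z + k)^2
(3) = h^4 - h^3 + sqrt(2)*h^3/2 - h^2 - sqrt(2)*h^2/2 - sqrt(2)*h/2 + h + sqrt(2)/2
(4) = x^4/2 + sqrt(2)*x^3/2 + 7*x^3/4 + 7*x^2/4 + 7*sqrt(2)*x^2/4 + x/2 + 7*sqrt(2)*x/4 + sqrt(2)/2
(5) = w^4 + 7*w^3 - 28*w^2 - 148*w + 336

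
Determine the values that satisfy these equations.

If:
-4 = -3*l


Then:
l = 4/3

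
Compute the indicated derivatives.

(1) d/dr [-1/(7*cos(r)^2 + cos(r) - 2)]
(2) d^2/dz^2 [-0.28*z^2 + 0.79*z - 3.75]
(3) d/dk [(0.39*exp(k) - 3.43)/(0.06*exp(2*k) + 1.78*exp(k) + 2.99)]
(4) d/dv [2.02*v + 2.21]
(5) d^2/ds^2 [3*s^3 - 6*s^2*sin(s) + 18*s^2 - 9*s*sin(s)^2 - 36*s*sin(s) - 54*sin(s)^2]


(1) = -(14*cos(r) + 1)*sin(r)/(7*cos(r)^2 + cos(r) - 2)^2
(2) = -0.560000000000000
(3) = (-0.0234*exp(2*k) + 0.4116*exp(k) + 7.2715)*exp(k)/(0.0036*exp(4*k) + 0.2136*exp(3*k) + 3.5272*exp(2*k) + 10.6444*exp(k) + 8.9401)
(4) = 2.02000000000000
(5) = 6*s^2*sin(s) + 36*s*sin(s) - 24*s*cos(s) - 18*s*cos(2*s) + 18*s - 12*sin(s) - 18*sin(2*s) - 72*cos(s) - 108*cos(2*s) + 36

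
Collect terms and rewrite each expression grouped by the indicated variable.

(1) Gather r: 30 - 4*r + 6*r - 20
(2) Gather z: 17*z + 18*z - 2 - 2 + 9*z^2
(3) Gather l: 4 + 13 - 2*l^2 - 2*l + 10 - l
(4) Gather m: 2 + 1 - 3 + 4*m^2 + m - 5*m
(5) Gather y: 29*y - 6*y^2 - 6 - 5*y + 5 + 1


(1) = 2*r + 10
(2) = 9*z^2 + 35*z - 4
(3) = -2*l^2 - 3*l + 27
(4) = 4*m^2 - 4*m
(5) = -6*y^2 + 24*y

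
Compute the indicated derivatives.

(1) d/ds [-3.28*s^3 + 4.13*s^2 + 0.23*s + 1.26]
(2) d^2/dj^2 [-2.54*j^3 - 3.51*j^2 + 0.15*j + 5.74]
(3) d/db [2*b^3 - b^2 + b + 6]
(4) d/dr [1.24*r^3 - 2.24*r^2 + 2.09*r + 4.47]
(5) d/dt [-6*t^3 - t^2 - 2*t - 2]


(1) = -9.84*s^2 + 8.26*s + 0.23
(2) = -15.24*j - 7.02
(3) = 6*b^2 - 2*b + 1
(4) = 3.72*r^2 - 4.48*r + 2.09
(5) = -18*t^2 - 2*t - 2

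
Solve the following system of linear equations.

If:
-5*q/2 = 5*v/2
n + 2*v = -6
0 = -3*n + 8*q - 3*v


Then:
n = -66/5
q = -18/5
v = 18/5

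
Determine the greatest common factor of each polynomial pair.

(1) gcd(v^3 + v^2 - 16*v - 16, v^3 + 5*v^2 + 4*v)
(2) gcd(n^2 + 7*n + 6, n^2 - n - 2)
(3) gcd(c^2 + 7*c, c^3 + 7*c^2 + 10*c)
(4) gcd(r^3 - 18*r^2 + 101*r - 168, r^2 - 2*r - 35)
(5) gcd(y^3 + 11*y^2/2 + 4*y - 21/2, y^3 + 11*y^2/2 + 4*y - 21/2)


(1) = gcd((v - 4)*(v + 1)*(v + 4), v*(v + 1)*(v + 4)) = v^2 + 5*v + 4
(2) = n + 1
(3) = gcd(c*(c + 7), c*(c + 2)*(c + 5)) = c
(4) = r - 7
(5) = gcd((y - 1)*(y + 3)*(y + 7/2), (y - 1)*(y + 3)*(y + 7/2)) = y^3 + 11*y^2/2 + 4*y - 21/2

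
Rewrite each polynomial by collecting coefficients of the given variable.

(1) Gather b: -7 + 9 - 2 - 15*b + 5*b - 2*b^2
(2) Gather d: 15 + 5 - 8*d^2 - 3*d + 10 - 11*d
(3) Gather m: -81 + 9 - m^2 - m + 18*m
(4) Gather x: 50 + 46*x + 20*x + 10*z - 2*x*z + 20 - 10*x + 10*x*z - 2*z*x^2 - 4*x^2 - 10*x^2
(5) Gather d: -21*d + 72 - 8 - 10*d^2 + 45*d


(1) = -2*b^2 - 10*b
(2) = -8*d^2 - 14*d + 30
(3) = -m^2 + 17*m - 72
(4) = x^2*(-2*z - 14) + x*(8*z + 56) + 10*z + 70
(5) = -10*d^2 + 24*d + 64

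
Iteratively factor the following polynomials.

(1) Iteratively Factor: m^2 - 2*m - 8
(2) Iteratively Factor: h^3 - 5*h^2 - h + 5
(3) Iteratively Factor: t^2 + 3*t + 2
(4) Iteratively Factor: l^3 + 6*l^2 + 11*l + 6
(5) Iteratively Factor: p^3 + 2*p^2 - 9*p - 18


(1) = (m - 4)*(m + 2)
(2) = (h + 1)*(h^2 - 6*h + 5) = (h - 1)*(h + 1)*(h - 5)
(3) = (t + 2)*(t + 1)
(4) = (l + 1)*(l^2 + 5*l + 6) = (l + 1)*(l + 3)*(l + 2)
(5) = (p - 3)*(p^2 + 5*p + 6) = (p - 3)*(p + 2)*(p + 3)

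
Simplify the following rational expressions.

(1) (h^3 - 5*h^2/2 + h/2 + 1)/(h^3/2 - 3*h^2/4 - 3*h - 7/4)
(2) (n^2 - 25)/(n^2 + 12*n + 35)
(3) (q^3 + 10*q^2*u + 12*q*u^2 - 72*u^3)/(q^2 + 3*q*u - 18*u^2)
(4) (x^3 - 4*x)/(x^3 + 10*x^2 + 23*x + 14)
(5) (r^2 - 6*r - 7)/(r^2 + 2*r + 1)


(1) = (4*h^3 - 10*h^2 + 2*h + 4)/(2*h^3 - 3*h^2 - 12*h - 7)
(2) = (n - 5)/(n + 7)
(3) = (q^2 + 4*q*u - 12*u^2)/(q - 3*u)
(4) = (x^2 - 2*x)/(x^2 + 8*x + 7)
(5) = (r - 7)/(r + 1)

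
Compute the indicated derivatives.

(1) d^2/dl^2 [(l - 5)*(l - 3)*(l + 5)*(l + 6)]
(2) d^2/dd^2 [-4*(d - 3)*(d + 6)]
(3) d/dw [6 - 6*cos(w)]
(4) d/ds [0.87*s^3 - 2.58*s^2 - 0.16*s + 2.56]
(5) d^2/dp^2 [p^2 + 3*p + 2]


(1) = 12*l^2 + 18*l - 86
(2) = -8
(3) = 6*sin(w)
(4) = 2.61*s^2 - 5.16*s - 0.16
(5) = 2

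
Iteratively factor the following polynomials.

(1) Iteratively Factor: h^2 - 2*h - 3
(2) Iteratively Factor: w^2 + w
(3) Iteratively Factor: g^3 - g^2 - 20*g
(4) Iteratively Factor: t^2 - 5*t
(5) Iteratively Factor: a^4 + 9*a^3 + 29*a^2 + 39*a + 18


(1) = (h - 3)*(h + 1)
(2) = (w + 1)*(w)
(3) = (g + 4)*(g^2 - 5*g) = (g - 5)*(g + 4)*(g)
(4) = (t)*(t - 5)
(5) = (a + 1)*(a^3 + 8*a^2 + 21*a + 18) = (a + 1)*(a + 3)*(a^2 + 5*a + 6) = (a + 1)*(a + 3)^2*(a + 2)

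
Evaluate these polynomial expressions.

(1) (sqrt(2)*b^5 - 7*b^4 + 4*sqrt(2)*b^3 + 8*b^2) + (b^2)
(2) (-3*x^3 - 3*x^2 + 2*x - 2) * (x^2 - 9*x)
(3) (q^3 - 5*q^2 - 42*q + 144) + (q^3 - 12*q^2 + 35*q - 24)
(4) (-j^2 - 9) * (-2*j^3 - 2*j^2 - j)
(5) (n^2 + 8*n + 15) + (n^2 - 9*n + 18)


(1) = sqrt(2)*b^5 - 7*b^4 + 4*sqrt(2)*b^3 + 9*b^2
(2) = -3*x^5 + 24*x^4 + 29*x^3 - 20*x^2 + 18*x
(3) = 2*q^3 - 17*q^2 - 7*q + 120
(4) = 2*j^5 + 2*j^4 + 19*j^3 + 18*j^2 + 9*j
(5) = 2*n^2 - n + 33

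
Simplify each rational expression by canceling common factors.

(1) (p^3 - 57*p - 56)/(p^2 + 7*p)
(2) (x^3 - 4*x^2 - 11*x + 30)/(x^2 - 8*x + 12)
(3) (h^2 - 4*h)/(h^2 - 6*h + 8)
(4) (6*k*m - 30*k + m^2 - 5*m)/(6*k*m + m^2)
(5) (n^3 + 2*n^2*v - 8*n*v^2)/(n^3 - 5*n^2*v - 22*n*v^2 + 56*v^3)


(1) = (p^2 - 7*p - 8)/p
(2) = (x^2 - 2*x - 15)/(x - 6)
(3) = h/(h - 2)
(4) = (m - 5)/m
(5) = -n/(-n + 7*v)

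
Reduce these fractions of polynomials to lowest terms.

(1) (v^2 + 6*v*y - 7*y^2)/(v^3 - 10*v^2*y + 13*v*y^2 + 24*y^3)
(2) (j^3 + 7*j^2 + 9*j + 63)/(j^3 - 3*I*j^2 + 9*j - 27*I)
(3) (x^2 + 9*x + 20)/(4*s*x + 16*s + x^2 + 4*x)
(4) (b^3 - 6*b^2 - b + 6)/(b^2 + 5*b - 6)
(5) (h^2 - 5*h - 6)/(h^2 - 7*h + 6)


(1) = (v^2 + 6*v*y - 7*y^2)/(v^3 - 10*v^2*y + 13*v*y^2 + 24*y^3)
(2) = (j + 7)/(j - 3*I)
(3) = (x + 5)/(4*s + x)
(4) = (b^2 - 5*b - 6)/(b + 6)
(5) = (h + 1)/(h - 1)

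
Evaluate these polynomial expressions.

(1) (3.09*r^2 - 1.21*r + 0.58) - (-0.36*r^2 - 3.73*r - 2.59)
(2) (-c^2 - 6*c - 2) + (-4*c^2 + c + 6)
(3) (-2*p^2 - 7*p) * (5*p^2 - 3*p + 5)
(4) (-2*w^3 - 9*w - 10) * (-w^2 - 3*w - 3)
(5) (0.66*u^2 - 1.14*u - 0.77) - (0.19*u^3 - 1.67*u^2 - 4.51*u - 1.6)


(1) = 3.45*r^2 + 2.52*r + 3.17
(2) = -5*c^2 - 5*c + 4
(3) = -10*p^4 - 29*p^3 + 11*p^2 - 35*p
(4) = 2*w^5 + 6*w^4 + 15*w^3 + 37*w^2 + 57*w + 30
(5) = -0.19*u^3 + 2.33*u^2 + 3.37*u + 0.83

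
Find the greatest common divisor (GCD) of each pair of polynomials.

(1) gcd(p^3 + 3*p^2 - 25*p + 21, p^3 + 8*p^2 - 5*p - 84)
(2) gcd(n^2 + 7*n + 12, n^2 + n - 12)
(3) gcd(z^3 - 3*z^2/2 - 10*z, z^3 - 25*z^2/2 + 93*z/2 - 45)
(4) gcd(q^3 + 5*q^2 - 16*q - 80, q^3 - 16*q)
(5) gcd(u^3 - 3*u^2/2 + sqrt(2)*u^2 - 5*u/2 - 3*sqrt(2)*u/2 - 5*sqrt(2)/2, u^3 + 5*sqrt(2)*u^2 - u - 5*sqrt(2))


(1) = gcd((p - 3)*(p - 1)*(p + 7), (p - 3)*(p + 4)*(p + 7)) = p^2 + 4*p - 21
(2) = gcd((n + 3)*(n + 4), (n - 3)*(n + 4)) = n + 4
(3) = gcd(z*(z - 4)*(z + 5/2), (z - 6)*(z - 5)*(z - 3/2)) = 1
(4) = gcd((q - 4)*(q + 4)*(q + 5), q*(q - 4)*(q + 4)) = q^2 - 16
(5) = u + 1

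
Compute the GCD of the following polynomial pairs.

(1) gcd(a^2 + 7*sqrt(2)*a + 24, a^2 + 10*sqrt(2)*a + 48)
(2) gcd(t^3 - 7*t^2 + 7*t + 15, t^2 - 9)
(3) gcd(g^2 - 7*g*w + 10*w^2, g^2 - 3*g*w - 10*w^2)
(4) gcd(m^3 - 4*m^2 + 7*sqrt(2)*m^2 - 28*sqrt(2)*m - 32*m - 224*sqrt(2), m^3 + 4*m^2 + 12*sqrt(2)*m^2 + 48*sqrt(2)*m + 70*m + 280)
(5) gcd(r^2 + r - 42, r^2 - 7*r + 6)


(1) = a + 4*sqrt(2)
(2) = t - 3
(3) = -g + 5*w
(4) = m^2 + m*(4 + 7*sqrt(2)) + 28*sqrt(2)
(5) = r - 6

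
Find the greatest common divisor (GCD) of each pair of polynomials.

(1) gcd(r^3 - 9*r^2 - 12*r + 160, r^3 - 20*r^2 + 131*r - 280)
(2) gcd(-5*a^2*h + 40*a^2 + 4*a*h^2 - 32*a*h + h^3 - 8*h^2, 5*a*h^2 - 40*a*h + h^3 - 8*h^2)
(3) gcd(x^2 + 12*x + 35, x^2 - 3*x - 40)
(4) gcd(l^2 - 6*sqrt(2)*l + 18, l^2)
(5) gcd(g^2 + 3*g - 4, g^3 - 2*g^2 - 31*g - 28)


(1) = gcd((r - 8)*(r - 5)*(r + 4), (r - 8)*(r - 7)*(r - 5)) = r^2 - 13*r + 40
(2) = gcd((-a + h)*(5*a + h)*(h - 8), h*(5*a + h)*(h - 8)) = 5*a*h - 40*a + h^2 - 8*h
(3) = x + 5
(4) = gcd((l - 3*sqrt(2))^2, l^2) = 1
(5) = gcd((g - 1)*(g + 4), (g - 7)*(g + 1)*(g + 4)) = g + 4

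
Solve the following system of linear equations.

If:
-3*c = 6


Then:
c = -2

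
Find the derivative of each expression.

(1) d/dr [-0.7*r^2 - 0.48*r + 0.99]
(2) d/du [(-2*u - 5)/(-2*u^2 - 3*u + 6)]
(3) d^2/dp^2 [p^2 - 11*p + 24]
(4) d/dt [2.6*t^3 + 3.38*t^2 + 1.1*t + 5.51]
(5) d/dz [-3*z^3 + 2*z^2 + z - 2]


(1) = -1.4*r - 0.48
(2) = (4*u^2 + 6*u - (2*u + 5)*(4*u + 3) - 12)/(2*u^2 + 3*u - 6)^2
(3) = 2
(4) = 7.8*t^2 + 6.76*t + 1.1
(5) = -9*z^2 + 4*z + 1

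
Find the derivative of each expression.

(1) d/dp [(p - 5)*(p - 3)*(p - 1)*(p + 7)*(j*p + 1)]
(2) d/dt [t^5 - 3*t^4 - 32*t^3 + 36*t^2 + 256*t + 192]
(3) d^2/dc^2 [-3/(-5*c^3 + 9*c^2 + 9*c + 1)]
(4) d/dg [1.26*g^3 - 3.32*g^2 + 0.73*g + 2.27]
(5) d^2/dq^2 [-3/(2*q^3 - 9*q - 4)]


(1) = 5*j*p^4 - 8*j*p^3 - 120*j*p^2 + 292*j*p - 105*j + 4*p^3 - 6*p^2 - 80*p + 146
(2) = 5*t^4 - 12*t^3 - 96*t^2 + 72*t + 256
(3) = 18*((3 - 5*c)*(-5*c^3 + 9*c^2 + 9*c + 1) - 3*(-5*c^2 + 6*c + 3)^2)/(-5*c^3 + 9*c^2 + 9*c + 1)^3
(4) = 3.78*g^2 - 6.64*g + 0.73
(5) = 18*(2*q*(-2*q^3 + 9*q + 4) + 3*(2*q^2 - 3)^2)/(-2*q^3 + 9*q + 4)^3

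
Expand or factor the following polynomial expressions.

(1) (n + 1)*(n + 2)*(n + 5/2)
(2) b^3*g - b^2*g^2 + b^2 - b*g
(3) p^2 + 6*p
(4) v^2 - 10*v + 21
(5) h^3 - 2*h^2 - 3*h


(1) = n^3 + 11*n^2/2 + 19*n/2 + 5
(2) = b*(b - g)*(b*g + 1)
(3) = p*(p + 6)
(4) = (v - 7)*(v - 3)
(5) = h*(h - 3)*(h + 1)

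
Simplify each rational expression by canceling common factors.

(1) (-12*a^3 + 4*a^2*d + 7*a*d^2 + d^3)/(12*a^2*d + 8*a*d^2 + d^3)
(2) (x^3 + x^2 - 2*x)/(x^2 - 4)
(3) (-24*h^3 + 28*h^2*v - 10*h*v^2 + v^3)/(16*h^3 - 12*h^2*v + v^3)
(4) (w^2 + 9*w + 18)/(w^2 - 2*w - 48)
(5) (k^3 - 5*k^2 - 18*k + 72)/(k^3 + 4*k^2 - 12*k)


(1) = (-a + d)/d
(2) = (x^2 - x)/(x - 2)
(3) = (-6*h + v)/(4*h + v)
(4) = (w + 3)/(w - 8)
(5) = (k^3 - 5*k^2 - 18*k + 72)/(k^3 + 4*k^2 - 12*k)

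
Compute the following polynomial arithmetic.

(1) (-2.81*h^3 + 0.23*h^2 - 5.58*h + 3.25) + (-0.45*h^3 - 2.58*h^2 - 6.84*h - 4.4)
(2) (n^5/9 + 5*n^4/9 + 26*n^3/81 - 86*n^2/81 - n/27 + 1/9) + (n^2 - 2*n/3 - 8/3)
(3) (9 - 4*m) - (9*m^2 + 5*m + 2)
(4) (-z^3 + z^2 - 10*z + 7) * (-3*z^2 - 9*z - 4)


(1) = -3.26*h^3 - 2.35*h^2 - 12.42*h - 1.15
(2) = n^5/9 + 5*n^4/9 + 26*n^3/81 - 5*n^2/81 - 19*n/27 - 23/9
(3) = -9*m^2 - 9*m + 7
(4) = 3*z^5 + 6*z^4 + 25*z^3 + 65*z^2 - 23*z - 28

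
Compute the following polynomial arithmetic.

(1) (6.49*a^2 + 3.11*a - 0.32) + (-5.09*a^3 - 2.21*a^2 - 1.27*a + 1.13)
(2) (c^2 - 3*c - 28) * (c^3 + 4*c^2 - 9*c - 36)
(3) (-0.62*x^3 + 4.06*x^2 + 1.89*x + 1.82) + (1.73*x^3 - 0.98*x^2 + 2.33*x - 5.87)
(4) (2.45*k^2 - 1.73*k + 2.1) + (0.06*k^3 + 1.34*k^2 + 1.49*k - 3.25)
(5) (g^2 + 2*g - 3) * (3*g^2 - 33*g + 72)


(1) = -5.09*a^3 + 4.28*a^2 + 1.84*a + 0.81
(2) = c^5 + c^4 - 49*c^3 - 121*c^2 + 360*c + 1008
(3) = 1.11*x^3 + 3.08*x^2 + 4.22*x - 4.05
(4) = 0.06*k^3 + 3.79*k^2 - 0.24*k - 1.15
(5) = 3*g^4 - 27*g^3 - 3*g^2 + 243*g - 216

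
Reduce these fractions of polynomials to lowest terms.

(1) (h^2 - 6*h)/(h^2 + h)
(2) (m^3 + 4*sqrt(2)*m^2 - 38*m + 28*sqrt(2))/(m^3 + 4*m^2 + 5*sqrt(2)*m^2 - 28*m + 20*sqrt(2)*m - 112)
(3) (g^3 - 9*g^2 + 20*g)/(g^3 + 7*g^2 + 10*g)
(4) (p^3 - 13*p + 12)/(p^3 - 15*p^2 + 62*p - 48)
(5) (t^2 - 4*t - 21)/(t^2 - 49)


(1) = (h - 6)/(h + 1)
(2) = (m - sqrt(2))/(m + 4)
(3) = (g^2 - 9*g + 20)/(g^2 + 7*g + 10)
(4) = (p^2 + p - 12)/(p^2 - 14*p + 48)
(5) = (t + 3)/(t + 7)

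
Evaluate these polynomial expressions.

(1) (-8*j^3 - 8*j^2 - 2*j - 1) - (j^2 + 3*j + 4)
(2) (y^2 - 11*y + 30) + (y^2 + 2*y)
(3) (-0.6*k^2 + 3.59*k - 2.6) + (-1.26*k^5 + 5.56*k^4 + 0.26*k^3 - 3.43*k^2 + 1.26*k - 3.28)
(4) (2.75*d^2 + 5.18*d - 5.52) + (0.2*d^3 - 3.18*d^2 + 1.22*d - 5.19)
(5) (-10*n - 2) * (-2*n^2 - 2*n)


(1) = -8*j^3 - 9*j^2 - 5*j - 5
(2) = 2*y^2 - 9*y + 30
(3) = -1.26*k^5 + 5.56*k^4 + 0.26*k^3 - 4.03*k^2 + 4.85*k - 5.88
(4) = 0.2*d^3 - 0.43*d^2 + 6.4*d - 10.71
(5) = 20*n^3 + 24*n^2 + 4*n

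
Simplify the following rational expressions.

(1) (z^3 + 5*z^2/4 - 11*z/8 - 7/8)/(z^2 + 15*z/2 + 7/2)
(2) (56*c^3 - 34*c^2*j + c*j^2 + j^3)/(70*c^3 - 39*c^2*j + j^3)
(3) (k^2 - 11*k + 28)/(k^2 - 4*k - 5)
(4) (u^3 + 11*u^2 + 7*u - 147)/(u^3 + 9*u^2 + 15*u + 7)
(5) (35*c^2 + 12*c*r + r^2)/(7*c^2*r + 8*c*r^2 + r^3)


(1) = (4*z^2 + 3*z - 7)/(4*z + 28)
(2) = (4*c - j)/(5*c - j)
(3) = (k^2 - 11*k + 28)/(k^2 - 4*k - 5)
(4) = (u^2 + 4*u - 21)/(u^2 + 2*u + 1)
(5) = (5*c + r)/(c*r + r^2)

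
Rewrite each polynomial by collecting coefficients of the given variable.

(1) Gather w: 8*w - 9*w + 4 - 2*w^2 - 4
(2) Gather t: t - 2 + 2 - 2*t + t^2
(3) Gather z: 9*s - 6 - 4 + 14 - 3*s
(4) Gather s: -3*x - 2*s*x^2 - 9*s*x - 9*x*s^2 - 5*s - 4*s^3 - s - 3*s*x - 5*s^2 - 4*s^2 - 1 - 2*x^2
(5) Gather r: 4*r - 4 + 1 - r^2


(1) = -2*w^2 - w
(2) = t^2 - t
(3) = 6*s + 4
(4) = -4*s^3 + s^2*(-9*x - 9) + s*(-2*x^2 - 12*x - 6) - 2*x^2 - 3*x - 1
(5) = -r^2 + 4*r - 3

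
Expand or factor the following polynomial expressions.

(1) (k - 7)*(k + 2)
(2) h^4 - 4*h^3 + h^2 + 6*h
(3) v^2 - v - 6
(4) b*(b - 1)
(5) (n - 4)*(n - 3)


(1) = k^2 - 5*k - 14
(2) = h*(h - 3)*(h - 2)*(h + 1)
(3) = (v - 3)*(v + 2)
(4) = b^2 - b
(5) = n^2 - 7*n + 12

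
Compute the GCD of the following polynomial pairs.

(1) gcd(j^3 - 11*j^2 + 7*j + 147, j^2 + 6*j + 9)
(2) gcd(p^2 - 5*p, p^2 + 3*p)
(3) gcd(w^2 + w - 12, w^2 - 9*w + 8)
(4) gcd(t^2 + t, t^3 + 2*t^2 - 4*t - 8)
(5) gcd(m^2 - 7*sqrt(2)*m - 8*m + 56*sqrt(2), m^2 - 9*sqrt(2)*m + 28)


(1) = j + 3
(2) = gcd(p*(p - 5), p*(p + 3)) = p
(3) = gcd((w - 3)*(w + 4), (w - 8)*(w - 1)) = 1
(4) = gcd(t*(t + 1), (t - 2)*(t + 2)^2) = 1
(5) = gcd((m - 8)*(m - 7*sqrt(2)), (m - 7*sqrt(2))*(m - 2*sqrt(2))) = m - 7*sqrt(2)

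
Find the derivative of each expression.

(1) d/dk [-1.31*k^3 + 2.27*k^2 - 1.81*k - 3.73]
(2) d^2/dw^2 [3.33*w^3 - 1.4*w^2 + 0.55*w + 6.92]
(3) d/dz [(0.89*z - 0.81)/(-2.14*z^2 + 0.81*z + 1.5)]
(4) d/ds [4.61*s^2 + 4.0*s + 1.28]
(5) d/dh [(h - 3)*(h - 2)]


(1) = -3.93*k^2 + 4.54*k - 1.81
(2) = 19.98*w - 2.8
(3) = (1.9046*z^2 - 3.4668*z + 1.9911)/(4.5796*z^4 - 3.4668*z^3 - 5.7639*z^2 + 2.43*z + 2.25)
(4) = 9.22*s + 4.0
(5) = 2*h - 5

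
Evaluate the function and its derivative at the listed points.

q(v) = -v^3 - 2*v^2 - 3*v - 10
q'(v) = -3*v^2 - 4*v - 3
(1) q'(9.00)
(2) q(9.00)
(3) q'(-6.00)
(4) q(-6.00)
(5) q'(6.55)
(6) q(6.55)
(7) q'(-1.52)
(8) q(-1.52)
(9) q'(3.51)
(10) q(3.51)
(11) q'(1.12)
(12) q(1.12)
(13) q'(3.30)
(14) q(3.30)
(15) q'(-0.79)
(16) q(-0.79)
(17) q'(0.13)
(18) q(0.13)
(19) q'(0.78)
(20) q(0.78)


(1) = -282.00
(2) = -928.00
(3) = -87.00
(4) = 152.00
(5) = -157.91
(6) = -396.47
(7) = -3.85
(8) = -6.55
(9) = -54.00
(10) = -88.41
(11) = -11.24
(12) = -17.27
(13) = -48.87
(14) = -77.62
(15) = -1.71
(16) = -8.39
(17) = -3.57
(18) = -10.43
(19) = -7.95
(20) = -14.03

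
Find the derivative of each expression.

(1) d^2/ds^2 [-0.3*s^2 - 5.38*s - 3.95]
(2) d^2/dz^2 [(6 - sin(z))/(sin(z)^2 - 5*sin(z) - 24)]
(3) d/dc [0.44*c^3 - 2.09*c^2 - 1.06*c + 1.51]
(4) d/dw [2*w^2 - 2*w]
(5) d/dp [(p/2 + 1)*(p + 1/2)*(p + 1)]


(1) = -0.600000000000000
(2) = (sin(z)^5 - 19*sin(z)^4 + 232*sin(z)^3 - 810*sin(z)^2 + 972*sin(z) + 828)/((sin(z) - 8)^3*(sin(z) + 3)^3)
(3) = 1.32*c^2 - 4.18*c - 1.06
(4) = 4*w - 2
(5) = 3*p^2/2 + 7*p/2 + 7/4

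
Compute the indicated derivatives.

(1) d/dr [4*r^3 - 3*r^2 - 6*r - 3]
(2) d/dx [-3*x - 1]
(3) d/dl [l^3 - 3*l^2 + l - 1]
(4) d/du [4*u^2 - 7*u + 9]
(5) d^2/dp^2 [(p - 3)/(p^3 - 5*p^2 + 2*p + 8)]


(1) = 12*r^2 - 6*r - 6
(2) = -3
(3) = 3*l^2 - 6*l + 1
(4) = 8*u - 7
(5) = 2*((p - 3)*(3*p^2 - 10*p + 2)^2 + (-3*p^2 + 10*p - (p - 3)*(3*p - 5) - 2)*(p^3 - 5*p^2 + 2*p + 8))/(p^3 - 5*p^2 + 2*p + 8)^3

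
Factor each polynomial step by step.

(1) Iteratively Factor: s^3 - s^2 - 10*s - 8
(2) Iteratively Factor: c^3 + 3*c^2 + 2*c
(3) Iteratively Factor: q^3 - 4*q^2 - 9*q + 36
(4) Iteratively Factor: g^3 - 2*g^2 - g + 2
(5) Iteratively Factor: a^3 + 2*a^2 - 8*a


(1) = (s + 2)*(s^2 - 3*s - 4) = (s - 4)*(s + 2)*(s + 1)
(2) = (c + 1)*(c^2 + 2*c) = c*(c + 1)*(c + 2)
(3) = (q + 3)*(q^2 - 7*q + 12) = (q - 4)*(q + 3)*(q - 3)
(4) = (g - 1)*(g^2 - g - 2) = (g - 1)*(g + 1)*(g - 2)
(5) = (a + 4)*(a^2 - 2*a) = (a - 2)*(a + 4)*(a)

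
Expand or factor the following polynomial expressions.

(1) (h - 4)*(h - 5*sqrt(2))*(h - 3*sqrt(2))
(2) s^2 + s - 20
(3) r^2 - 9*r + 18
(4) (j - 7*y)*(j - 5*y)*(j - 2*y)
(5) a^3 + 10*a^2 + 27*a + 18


(1) = h^3 - 8*sqrt(2)*h^2 - 4*h^2 + 30*h + 32*sqrt(2)*h - 120
(2) = (s - 4)*(s + 5)
(3) = (r - 6)*(r - 3)
(4) = j^3 - 14*j^2*y + 59*j*y^2 - 70*y^3
(5) = (a + 1)*(a + 3)*(a + 6)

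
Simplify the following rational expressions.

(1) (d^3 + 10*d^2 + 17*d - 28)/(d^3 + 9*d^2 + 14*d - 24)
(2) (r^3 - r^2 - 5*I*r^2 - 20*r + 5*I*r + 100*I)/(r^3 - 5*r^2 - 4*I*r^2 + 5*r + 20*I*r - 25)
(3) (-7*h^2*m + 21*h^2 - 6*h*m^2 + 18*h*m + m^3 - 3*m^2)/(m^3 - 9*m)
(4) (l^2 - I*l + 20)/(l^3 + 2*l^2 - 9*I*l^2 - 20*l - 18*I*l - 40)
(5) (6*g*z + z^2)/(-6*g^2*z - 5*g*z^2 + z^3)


(1) = (d + 7)/(d + 6)
(2) = (r + 4)/(r + I)
(3) = (-7*h^2 - 6*h*m + m^2)/(m^2 + 3*m)
(4) = (l + 4*I)/(l^2 + l*(2 - 4*I) - 8*I)
(5) = (6*g + z)/(-6*g^2 - 5*g*z + z^2)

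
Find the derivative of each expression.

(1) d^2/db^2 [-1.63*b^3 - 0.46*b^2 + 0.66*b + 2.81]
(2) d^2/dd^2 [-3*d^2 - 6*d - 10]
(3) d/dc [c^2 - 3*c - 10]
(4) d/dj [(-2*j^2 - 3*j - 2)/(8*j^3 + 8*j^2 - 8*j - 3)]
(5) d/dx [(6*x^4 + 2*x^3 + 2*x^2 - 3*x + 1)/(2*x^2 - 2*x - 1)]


(1) = -9.78*b - 0.92
(2) = -6
(3) = 2*c - 3
(4) = (16*j^4 + 48*j^3 + 88*j^2 + 44*j - 7)/(64*j^6 + 128*j^5 - 64*j^4 - 176*j^3 + 16*j^2 + 48*j + 9)
(5) = (24*x^5 - 32*x^4 - 32*x^3 - 4*x^2 - 8*x + 5)/(4*x^4 - 8*x^3 + 4*x + 1)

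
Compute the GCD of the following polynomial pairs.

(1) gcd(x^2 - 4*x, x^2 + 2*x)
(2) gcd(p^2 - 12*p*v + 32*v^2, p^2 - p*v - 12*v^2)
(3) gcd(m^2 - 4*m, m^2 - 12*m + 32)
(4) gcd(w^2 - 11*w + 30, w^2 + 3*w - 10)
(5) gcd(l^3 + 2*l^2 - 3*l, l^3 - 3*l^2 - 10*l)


(1) = gcd(x*(x - 4), x*(x + 2)) = x
(2) = p - 4*v
(3) = gcd(m*(m - 4), (m - 8)*(m - 4)) = m - 4
(4) = 1
(5) = l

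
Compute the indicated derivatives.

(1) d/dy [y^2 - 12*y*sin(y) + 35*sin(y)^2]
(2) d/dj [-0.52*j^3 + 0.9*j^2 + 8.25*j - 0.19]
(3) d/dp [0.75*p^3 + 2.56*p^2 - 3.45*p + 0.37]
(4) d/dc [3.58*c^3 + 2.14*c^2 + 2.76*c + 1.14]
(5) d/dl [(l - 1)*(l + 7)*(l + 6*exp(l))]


(1) = -12*y*cos(y) + 2*y - 12*sin(y) + 35*sin(2*y)
(2) = -1.56*j^2 + 1.8*j + 8.25
(3) = 2.25*p^2 + 5.12*p - 3.45
(4) = 10.74*c^2 + 4.28*c + 2.76
(5) = 6*l^2*exp(l) + 3*l^2 + 48*l*exp(l) + 12*l - 6*exp(l) - 7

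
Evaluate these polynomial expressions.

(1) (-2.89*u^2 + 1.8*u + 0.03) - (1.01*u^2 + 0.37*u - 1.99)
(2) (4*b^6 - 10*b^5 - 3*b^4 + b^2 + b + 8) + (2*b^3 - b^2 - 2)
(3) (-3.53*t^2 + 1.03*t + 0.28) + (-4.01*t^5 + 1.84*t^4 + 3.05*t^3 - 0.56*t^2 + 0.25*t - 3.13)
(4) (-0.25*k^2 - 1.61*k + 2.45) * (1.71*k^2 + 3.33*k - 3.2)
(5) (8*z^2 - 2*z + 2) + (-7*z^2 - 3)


(1) = -3.9*u^2 + 1.43*u + 2.02
(2) = 4*b^6 - 10*b^5 - 3*b^4 + 2*b^3 + b + 6
(3) = -4.01*t^5 + 1.84*t^4 + 3.05*t^3 - 4.09*t^2 + 1.28*t - 2.85
(4) = -0.4275*k^4 - 3.5856*k^3 - 0.3718*k^2 + 13.3105*k - 7.84
(5) = z^2 - 2*z - 1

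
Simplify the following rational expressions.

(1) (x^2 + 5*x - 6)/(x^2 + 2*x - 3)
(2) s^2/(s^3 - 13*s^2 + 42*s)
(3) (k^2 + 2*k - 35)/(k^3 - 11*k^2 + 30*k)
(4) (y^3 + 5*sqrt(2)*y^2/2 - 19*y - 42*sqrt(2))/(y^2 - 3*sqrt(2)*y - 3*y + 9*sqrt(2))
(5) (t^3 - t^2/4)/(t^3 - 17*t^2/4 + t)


(1) = (x + 6)/(x + 3)
(2) = s/(s^2 - 13*s + 42)
(3) = (k + 7)/(k^2 - 6*k)
(4) = (2*y^2 + 11*sqrt(2)*y + 28)/(2*y - 6)
(5) = t/(t - 4)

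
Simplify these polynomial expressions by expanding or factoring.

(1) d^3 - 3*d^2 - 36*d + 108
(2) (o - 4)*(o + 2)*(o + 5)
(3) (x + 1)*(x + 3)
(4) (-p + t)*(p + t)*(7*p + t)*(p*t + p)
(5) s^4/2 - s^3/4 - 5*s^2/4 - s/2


(1) = (d - 6)*(d - 3)*(d + 6)
(2) = o^3 + 3*o^2 - 18*o - 40
(3) = x^2 + 4*x + 3
(4) = -7*p^4*t - 7*p^4 - p^3*t^2 - p^3*t + 7*p^2*t^3 + 7*p^2*t^2 + p*t^4 + p*t^3
(5) = s*(s/2 + 1/2)*(s - 2)*(s + 1/2)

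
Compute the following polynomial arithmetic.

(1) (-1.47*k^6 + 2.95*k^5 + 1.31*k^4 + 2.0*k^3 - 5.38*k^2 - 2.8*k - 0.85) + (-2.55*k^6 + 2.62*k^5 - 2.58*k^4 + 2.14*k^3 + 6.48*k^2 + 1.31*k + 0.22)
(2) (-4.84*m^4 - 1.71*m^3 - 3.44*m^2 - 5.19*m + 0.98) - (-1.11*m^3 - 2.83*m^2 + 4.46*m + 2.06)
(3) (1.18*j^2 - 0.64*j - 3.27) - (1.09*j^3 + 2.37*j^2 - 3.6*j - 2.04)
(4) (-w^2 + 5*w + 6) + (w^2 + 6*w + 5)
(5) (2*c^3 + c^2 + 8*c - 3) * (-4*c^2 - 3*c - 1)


(1) = -4.02*k^6 + 5.57*k^5 - 1.27*k^4 + 4.14*k^3 + 1.1*k^2 - 1.49*k - 0.63
(2) = -4.84*m^4 - 0.6*m^3 - 0.61*m^2 - 9.65*m - 1.08
(3) = -1.09*j^3 - 1.19*j^2 + 2.96*j - 1.23
(4) = 11*w + 11
(5) = -8*c^5 - 10*c^4 - 37*c^3 - 13*c^2 + c + 3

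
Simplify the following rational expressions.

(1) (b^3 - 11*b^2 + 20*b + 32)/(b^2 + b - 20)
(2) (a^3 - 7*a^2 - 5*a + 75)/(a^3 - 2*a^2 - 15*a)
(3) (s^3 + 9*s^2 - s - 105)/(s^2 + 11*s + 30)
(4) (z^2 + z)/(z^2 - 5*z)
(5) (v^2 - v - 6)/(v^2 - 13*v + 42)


(1) = (b^2 - 7*b - 8)/(b + 5)
(2) = (a - 5)/a
(3) = (s^2 + 4*s - 21)/(s + 6)
(4) = (z + 1)/(z - 5)
(5) = (v^2 - v - 6)/(v^2 - 13*v + 42)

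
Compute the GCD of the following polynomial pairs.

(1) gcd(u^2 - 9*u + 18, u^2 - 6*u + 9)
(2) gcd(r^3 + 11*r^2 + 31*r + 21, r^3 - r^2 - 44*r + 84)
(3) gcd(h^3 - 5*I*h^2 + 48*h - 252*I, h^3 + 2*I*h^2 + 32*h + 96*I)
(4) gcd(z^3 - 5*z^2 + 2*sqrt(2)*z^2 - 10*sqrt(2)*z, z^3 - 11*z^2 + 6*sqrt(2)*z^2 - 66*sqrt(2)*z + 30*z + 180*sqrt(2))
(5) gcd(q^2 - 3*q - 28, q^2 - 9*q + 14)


(1) = u - 3
(2) = gcd((r + 1)*(r + 3)*(r + 7), (r - 6)*(r - 2)*(r + 7)) = r + 7
(3) = h - 6*I
(4) = z - 5
(5) = gcd((q - 7)*(q + 4), (q - 7)*(q - 2)) = q - 7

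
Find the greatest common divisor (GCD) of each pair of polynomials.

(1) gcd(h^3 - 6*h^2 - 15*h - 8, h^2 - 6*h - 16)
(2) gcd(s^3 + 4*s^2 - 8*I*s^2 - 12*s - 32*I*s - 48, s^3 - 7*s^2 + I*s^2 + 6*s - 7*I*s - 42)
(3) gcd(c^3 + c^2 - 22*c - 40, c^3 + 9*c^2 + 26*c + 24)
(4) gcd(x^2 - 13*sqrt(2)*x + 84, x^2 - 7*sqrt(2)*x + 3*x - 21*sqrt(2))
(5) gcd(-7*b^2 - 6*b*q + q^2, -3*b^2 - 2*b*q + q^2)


(1) = h - 8
(2) = s - 2*I
(3) = gcd((c - 5)*(c + 2)*(c + 4), (c + 2)*(c + 3)*(c + 4)) = c^2 + 6*c + 8
(4) = x - 7*sqrt(2)
(5) = gcd((-7*b + q)*(b + q), (-3*b + q)*(b + q)) = b + q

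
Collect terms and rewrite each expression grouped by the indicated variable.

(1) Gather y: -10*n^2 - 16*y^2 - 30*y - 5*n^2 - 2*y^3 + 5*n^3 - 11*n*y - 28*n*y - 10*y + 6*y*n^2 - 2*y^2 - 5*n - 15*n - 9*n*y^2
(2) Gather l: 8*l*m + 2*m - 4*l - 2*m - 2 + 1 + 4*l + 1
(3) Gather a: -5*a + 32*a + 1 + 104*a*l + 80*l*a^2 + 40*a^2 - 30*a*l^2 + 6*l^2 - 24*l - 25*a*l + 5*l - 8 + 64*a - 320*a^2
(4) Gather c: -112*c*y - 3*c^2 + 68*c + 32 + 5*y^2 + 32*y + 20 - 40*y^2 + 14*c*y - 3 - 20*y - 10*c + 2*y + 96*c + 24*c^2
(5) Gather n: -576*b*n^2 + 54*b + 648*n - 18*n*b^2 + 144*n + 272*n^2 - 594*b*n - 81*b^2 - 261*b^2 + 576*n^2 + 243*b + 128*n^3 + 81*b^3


(1) = 5*n^3 - 15*n^2 - 20*n - 2*y^3 + y^2*(-9*n - 18) + y*(6*n^2 - 39*n - 40)
(2) = 8*l*m
(3) = a^2*(80*l - 280) + a*(-30*l^2 + 79*l + 91) + 6*l^2 - 19*l - 7
(4) = 21*c^2 + c*(154 - 98*y) - 35*y^2 + 14*y + 49
(5) = 81*b^3 - 342*b^2 + 297*b + 128*n^3 + n^2*(848 - 576*b) + n*(-18*b^2 - 594*b + 792)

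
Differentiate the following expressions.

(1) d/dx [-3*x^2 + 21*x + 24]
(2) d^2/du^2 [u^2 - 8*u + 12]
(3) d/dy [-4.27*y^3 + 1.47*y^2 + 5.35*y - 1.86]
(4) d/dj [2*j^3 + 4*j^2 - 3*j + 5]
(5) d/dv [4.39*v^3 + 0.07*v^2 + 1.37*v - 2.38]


(1) = 21 - 6*x
(2) = 2
(3) = -12.81*y^2 + 2.94*y + 5.35
(4) = 6*j^2 + 8*j - 3
(5) = 13.17*v^2 + 0.14*v + 1.37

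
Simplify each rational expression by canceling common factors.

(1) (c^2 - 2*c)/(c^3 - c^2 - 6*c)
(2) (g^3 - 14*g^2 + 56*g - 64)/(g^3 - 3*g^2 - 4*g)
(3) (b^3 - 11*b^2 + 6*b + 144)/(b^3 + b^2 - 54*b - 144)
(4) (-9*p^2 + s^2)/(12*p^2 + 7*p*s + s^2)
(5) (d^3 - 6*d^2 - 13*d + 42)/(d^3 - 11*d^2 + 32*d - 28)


(1) = (c - 2)/(c^2 - c - 6)
(2) = (g^2 - 10*g + 16)/(g^2 + g)
(3) = (b - 6)/(b + 6)
(4) = (-3*p + s)/(4*p + s)
(5) = (d + 3)/(d - 2)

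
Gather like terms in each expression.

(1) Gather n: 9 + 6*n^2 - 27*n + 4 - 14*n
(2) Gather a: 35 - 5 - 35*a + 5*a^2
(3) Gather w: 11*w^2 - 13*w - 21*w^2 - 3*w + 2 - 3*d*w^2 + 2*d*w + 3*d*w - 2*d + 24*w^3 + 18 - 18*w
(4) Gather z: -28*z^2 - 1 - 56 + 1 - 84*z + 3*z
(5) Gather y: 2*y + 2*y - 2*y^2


(1) = 6*n^2 - 41*n + 13
(2) = 5*a^2 - 35*a + 30
(3) = -2*d + 24*w^3 + w^2*(-3*d - 10) + w*(5*d - 34) + 20
(4) = -28*z^2 - 81*z - 56
(5) = -2*y^2 + 4*y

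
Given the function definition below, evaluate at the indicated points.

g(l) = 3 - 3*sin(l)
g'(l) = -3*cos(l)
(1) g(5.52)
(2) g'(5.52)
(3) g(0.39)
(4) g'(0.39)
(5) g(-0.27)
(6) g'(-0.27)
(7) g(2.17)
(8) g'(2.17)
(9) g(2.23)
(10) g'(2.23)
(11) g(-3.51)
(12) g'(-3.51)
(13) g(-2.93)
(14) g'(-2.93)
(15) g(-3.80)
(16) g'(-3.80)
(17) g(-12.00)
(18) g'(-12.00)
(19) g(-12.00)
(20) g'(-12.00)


(1) = 5.07
(2) = -2.17
(3) = 1.86
(4) = -2.77
(5) = 3.80
(6) = -2.89
(7) = 0.52
(8) = 1.69
(9) = 0.63
(10) = 1.84
(11) = 1.92
(12) = 2.80
(13) = 3.63
(14) = 2.93
(15) = 1.16
(16) = 2.37
(17) = 1.39
(18) = -2.53
(19) = 1.39
(20) = -2.53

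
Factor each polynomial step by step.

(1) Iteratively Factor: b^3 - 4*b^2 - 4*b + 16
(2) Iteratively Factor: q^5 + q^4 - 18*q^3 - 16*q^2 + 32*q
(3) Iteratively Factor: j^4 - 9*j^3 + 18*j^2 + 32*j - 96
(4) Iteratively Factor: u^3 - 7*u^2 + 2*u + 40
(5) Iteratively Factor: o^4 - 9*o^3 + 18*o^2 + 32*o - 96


(1) = (b - 4)*(b^2 - 4) = (b - 4)*(b + 2)*(b - 2)
(2) = (q)*(q^4 + q^3 - 18*q^2 - 16*q + 32) = q*(q - 1)*(q^3 + 2*q^2 - 16*q - 32) = q*(q - 4)*(q - 1)*(q^2 + 6*q + 8) = q*(q - 4)*(q - 1)*(q + 2)*(q + 4)
(3) = (j - 3)*(j^3 - 6*j^2 + 32) = (j - 4)*(j - 3)*(j^2 - 2*j - 8) = (j - 4)*(j - 3)*(j + 2)*(j - 4)
(4) = (u - 4)*(u^2 - 3*u - 10) = (u - 4)*(u + 2)*(u - 5)
(5) = (o - 3)*(o^3 - 6*o^2 + 32) = (o - 4)*(o - 3)*(o^2 - 2*o - 8) = (o - 4)*(o - 3)*(o + 2)*(o - 4)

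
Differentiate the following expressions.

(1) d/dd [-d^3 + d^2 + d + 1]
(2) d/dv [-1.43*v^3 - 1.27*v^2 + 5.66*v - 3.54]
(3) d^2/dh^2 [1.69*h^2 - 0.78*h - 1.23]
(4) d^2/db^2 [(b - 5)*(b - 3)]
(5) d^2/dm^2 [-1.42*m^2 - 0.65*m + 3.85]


(1) = -3*d^2 + 2*d + 1
(2) = -4.29*v^2 - 2.54*v + 5.66
(3) = 3.38000000000000
(4) = 2
(5) = -2.84000000000000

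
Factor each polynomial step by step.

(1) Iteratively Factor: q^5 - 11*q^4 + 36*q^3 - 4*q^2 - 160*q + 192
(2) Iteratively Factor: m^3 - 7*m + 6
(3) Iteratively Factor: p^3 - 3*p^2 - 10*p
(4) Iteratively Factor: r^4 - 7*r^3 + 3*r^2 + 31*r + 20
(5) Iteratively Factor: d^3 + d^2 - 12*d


(1) = (q - 3)*(q^4 - 8*q^3 + 12*q^2 + 32*q - 64) = (q - 4)*(q - 3)*(q^3 - 4*q^2 - 4*q + 16) = (q - 4)^2*(q - 3)*(q^2 - 4) = (q - 4)^2*(q - 3)*(q - 2)*(q + 2)
(2) = (m - 2)*(m^2 + 2*m - 3) = (m - 2)*(m - 1)*(m + 3)
(3) = (p - 5)*(p^2 + 2*p) = (p - 5)*(p + 2)*(p)
(4) = (r - 4)*(r^3 - 3*r^2 - 9*r - 5) = (r - 4)*(r + 1)*(r^2 - 4*r - 5) = (r - 4)*(r + 1)^2*(r - 5)
(5) = (d - 3)*(d^2 + 4*d) = d*(d - 3)*(d + 4)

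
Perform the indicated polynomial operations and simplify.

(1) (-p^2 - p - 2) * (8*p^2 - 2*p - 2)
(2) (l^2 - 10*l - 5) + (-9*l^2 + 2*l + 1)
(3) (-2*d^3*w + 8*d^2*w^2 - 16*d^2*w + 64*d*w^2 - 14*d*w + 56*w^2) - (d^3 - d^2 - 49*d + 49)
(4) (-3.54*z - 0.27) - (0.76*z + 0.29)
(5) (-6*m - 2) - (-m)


(1) = -8*p^4 - 6*p^3 - 12*p^2 + 6*p + 4
(2) = -8*l^2 - 8*l - 4
(3) = -2*d^3*w - d^3 + 8*d^2*w^2 - 16*d^2*w + d^2 + 64*d*w^2 - 14*d*w + 49*d + 56*w^2 - 49
(4) = -4.3*z - 0.56
(5) = -5*m - 2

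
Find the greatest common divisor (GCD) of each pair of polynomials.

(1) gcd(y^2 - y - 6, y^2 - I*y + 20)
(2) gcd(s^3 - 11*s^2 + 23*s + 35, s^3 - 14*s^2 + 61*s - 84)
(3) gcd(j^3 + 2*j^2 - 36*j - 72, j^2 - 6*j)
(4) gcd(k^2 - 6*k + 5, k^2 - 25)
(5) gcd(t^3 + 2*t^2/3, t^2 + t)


(1) = 1
(2) = gcd((s - 7)*(s - 5)*(s + 1), (s - 7)*(s - 4)*(s - 3)) = s - 7
(3) = gcd((j - 6)*(j + 2)*(j + 6), j*(j - 6)) = j - 6
(4) = gcd((k - 5)*(k - 1), (k - 5)*(k + 5)) = k - 5
(5) = gcd(t^2*(t + 2/3), t*(t + 1)) = t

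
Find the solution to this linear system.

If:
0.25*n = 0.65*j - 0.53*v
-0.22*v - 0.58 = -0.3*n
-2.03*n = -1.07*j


Then:
j = -10.18
n = -5.36
v = -9.95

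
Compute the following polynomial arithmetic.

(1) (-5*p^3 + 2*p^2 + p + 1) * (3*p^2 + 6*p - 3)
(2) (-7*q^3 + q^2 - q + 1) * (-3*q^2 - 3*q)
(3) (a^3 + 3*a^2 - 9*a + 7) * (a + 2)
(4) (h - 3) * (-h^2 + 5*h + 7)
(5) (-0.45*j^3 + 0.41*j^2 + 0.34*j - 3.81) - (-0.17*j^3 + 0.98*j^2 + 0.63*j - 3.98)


(1) = -15*p^5 - 24*p^4 + 30*p^3 + 3*p^2 + 3*p - 3
(2) = 21*q^5 + 18*q^4 - 3*q
(3) = a^4 + 5*a^3 - 3*a^2 - 11*a + 14
(4) = -h^3 + 8*h^2 - 8*h - 21
(5) = -0.28*j^3 - 0.57*j^2 - 0.29*j + 0.17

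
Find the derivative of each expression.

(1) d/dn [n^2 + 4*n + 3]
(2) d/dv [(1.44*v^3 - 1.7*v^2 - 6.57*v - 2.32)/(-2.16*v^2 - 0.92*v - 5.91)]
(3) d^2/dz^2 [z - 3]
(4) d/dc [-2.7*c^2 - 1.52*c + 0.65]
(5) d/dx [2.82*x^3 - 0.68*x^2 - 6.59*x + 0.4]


(1) = 2*n + 4
(2) = (-3.1104*v^4 - 2.6496*v^3 - 38.1584*v^2 + 10.0716*v + 36.6943)/(4.6656*v^4 + 3.9744*v^3 + 26.3776*v^2 + 10.8744*v + 34.9281)
(3) = 0
(4) = -5.4*c - 1.52
(5) = 8.46*x^2 - 1.36*x - 6.59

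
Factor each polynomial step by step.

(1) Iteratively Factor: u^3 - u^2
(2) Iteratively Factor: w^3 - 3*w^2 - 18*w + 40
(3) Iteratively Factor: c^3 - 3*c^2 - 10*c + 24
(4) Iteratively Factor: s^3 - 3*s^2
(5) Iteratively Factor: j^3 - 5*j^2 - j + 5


(1) = (u)*(u^2 - u) = u^2*(u - 1)
(2) = (w - 5)*(w^2 + 2*w - 8) = (w - 5)*(w - 2)*(w + 4)
(3) = (c + 3)*(c^2 - 6*c + 8) = (c - 2)*(c + 3)*(c - 4)
(4) = (s - 3)*(s^2) = s*(s - 3)*(s)
(5) = (j - 5)*(j^2 - 1) = (j - 5)*(j - 1)*(j + 1)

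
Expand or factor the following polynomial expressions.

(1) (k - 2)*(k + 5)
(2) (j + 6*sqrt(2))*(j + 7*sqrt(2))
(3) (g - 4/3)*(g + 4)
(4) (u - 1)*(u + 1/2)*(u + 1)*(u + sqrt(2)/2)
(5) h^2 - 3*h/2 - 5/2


(1) = k^2 + 3*k - 10
(2) = j^2 + 13*sqrt(2)*j + 84
(3) = g^2 + 8*g/3 - 16/3
(4) = u^4 + u^3/2 + sqrt(2)*u^3/2 - u^2 + sqrt(2)*u^2/4 - sqrt(2)*u/2 - u/2 - sqrt(2)/4
(5) = (h - 5/2)*(h + 1)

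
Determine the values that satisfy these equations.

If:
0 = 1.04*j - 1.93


Then:
j = 1.86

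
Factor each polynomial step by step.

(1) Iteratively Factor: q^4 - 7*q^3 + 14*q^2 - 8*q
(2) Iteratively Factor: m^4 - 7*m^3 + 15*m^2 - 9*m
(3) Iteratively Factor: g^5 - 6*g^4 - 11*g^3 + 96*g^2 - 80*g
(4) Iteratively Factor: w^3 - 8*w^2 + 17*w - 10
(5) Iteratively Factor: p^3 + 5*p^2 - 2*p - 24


(1) = (q - 4)*(q^3 - 3*q^2 + 2*q) = (q - 4)*(q - 1)*(q^2 - 2*q) = (q - 4)*(q - 2)*(q - 1)*(q)
(2) = (m - 1)*(m^3 - 6*m^2 + 9*m) = (m - 3)*(m - 1)*(m^2 - 3*m) = (m - 3)^2*(m - 1)*(m)
(3) = (g - 5)*(g^4 - g^3 - 16*g^2 + 16*g) = (g - 5)*(g - 4)*(g^3 + 3*g^2 - 4*g) = g*(g - 5)*(g - 4)*(g^2 + 3*g - 4) = g*(g - 5)*(g - 4)*(g - 1)*(g + 4)
(4) = (w - 1)*(w^2 - 7*w + 10) = (w - 2)*(w - 1)*(w - 5)
(5) = (p + 3)*(p^2 + 2*p - 8) = (p - 2)*(p + 3)*(p + 4)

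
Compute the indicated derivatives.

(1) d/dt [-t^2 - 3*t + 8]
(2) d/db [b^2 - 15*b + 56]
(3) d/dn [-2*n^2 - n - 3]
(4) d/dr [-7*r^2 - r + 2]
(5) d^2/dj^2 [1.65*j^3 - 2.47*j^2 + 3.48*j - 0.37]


(1) = -2*t - 3
(2) = 2*b - 15
(3) = -4*n - 1
(4) = -14*r - 1
(5) = 9.9*j - 4.94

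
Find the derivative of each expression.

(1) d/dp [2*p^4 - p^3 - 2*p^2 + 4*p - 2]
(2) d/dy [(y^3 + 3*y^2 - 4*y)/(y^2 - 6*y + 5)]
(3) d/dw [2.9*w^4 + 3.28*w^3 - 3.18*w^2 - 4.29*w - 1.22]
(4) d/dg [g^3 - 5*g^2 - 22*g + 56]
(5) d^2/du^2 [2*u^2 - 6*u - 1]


(1) = 8*p^3 - 3*p^2 - 4*p + 4
(2) = (y^2 - 10*y - 20)/(y^2 - 10*y + 25)
(3) = 11.6*w^3 + 9.84*w^2 - 6.36*w - 4.29
(4) = 3*g^2 - 10*g - 22
(5) = 4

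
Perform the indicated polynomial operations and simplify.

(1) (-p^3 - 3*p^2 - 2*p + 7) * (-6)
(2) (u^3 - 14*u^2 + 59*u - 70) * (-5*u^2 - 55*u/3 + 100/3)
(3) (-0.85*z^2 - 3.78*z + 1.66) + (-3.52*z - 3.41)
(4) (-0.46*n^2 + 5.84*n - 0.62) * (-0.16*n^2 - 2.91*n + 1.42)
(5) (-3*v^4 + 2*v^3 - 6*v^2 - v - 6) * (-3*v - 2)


(1) = 6*p^3 + 18*p^2 + 12*p - 42
(2) = -5*u^5 + 155*u^4/3 - 5*u^3 - 3595*u^2/3 + 3250*u - 7000/3
(3) = -0.85*z^2 - 7.3*z - 1.75
(4) = 0.0736*n^4 + 0.4042*n^3 - 17.5484*n^2 + 10.097*n - 0.8804
(5) = 9*v^5 + 14*v^3 + 15*v^2 + 20*v + 12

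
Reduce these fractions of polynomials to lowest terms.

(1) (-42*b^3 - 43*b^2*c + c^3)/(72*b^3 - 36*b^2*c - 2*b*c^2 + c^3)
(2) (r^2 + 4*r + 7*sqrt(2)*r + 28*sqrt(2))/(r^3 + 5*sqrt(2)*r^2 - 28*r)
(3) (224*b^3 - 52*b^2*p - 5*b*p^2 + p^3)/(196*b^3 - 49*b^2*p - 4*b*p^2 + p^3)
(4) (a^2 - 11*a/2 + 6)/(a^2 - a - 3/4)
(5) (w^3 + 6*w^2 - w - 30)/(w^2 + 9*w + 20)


(1) = (-7*b^2 - 6*b*c + c^2)/(12*b^2 - 8*b*c + c^2)
(2) = (r + 4)/(r^2 - 2*sqrt(2)*r)
(3) = (-8*b + p)/(-7*b + p)
(4) = (2*a - 8)/(2*a + 1)
(5) = (w^2 + w - 6)/(w + 4)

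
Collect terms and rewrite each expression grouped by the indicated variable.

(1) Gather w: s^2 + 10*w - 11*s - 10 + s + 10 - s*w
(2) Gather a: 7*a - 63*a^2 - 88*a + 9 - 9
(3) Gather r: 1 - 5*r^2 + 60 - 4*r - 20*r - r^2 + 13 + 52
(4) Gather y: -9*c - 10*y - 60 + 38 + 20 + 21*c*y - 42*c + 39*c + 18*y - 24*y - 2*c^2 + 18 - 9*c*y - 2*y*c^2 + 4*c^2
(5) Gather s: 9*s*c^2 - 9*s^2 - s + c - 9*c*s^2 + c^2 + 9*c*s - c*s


(1) = s^2 - 10*s + w*(10 - s)
(2) = -63*a^2 - 81*a
(3) = -6*r^2 - 24*r + 126
(4) = 2*c^2 - 12*c + y*(-2*c^2 + 12*c - 16) + 16
(5) = c^2 + c + s^2*(-9*c - 9) + s*(9*c^2 + 8*c - 1)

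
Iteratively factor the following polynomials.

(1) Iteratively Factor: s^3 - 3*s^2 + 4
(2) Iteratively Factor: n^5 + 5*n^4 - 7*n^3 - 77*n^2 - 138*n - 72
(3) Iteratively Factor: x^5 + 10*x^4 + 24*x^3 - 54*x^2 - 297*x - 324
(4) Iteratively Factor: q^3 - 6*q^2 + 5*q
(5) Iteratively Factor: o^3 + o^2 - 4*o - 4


(1) = (s + 1)*(s^2 - 4*s + 4) = (s - 2)*(s + 1)*(s - 2)
(2) = (n + 3)*(n^4 + 2*n^3 - 13*n^2 - 38*n - 24) = (n + 3)^2*(n^3 - n^2 - 10*n - 8) = (n + 1)*(n + 3)^2*(n^2 - 2*n - 8) = (n - 4)*(n + 1)*(n + 3)^2*(n + 2)
(3) = (x + 4)*(x^4 + 6*x^3 - 54*x - 81) = (x - 3)*(x + 4)*(x^3 + 9*x^2 + 27*x + 27) = (x - 3)*(x + 3)*(x + 4)*(x^2 + 6*x + 9) = (x - 3)*(x + 3)^2*(x + 4)*(x + 3)
(4) = (q - 5)*(q^2 - q) = (q - 5)*(q - 1)*(q)
(5) = (o - 2)*(o^2 + 3*o + 2) = (o - 2)*(o + 2)*(o + 1)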